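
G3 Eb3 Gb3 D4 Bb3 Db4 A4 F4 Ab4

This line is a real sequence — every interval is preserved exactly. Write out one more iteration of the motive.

Taking 3-note groups, the heads are G3, D4, A4: the pattern moves up a 5th.
Statement 4 starts on E5 and keeps the same exact contour: E5 C5 Eb5.

E5 C5 Eb5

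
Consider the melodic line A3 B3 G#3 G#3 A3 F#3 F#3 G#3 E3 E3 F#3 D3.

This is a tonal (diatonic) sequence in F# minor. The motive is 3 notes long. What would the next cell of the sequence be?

D3 E3 C#3

The 3-note cells begin on A3, G#3, F#3, E3 — each down a 2nd from the last.
From D3 the diatonic shape gives D3 E3 C#3.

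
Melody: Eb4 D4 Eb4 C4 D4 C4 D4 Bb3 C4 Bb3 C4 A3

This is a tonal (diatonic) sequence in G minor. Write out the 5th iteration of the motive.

A3 G3 A3 F3

Taking 4-note groups, the heads are Eb4, D4, C4: the pattern moves down a 2nd.
Carrying on: Bb3 → A3.
From A3 the diatonic shape gives A3 G3 A3 F3.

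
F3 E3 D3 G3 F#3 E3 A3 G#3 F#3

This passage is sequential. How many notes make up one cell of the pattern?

3

9 notes total. Splitting into 3 groups of 3:
F3 E3 D3 | G3 F#3 E3 | A3 G#3 F#3
Each cell is the previous one up a 2nd — so the unit is 3 notes.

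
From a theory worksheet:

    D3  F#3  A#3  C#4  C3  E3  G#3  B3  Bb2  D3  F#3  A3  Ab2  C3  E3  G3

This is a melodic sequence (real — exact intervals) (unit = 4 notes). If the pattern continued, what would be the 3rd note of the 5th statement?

Grouping in 4s, the 3rd note of each cell is A#3, G#3, F#3, E3.
Each moves down a 2nd; the next is D3.

D3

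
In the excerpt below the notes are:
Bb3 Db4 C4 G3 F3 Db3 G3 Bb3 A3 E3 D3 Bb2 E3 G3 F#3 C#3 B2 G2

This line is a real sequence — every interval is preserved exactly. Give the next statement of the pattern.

C#3 E3 D#3 A#2 G#2 E2

Unit = 6 notes; the statements start on Bb3, G3, E3, moving down a 3rd each time.
So cell 4 is C#3 E3 D#3 A#2 G#2 E2.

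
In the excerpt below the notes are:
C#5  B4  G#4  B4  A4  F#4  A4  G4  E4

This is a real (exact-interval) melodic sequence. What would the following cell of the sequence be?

With a 3-note motive the entries are C#5, B4, A4, each down a 2nd from the previous.
So cell 4 is G4 F4 D4.

G4 F4 D4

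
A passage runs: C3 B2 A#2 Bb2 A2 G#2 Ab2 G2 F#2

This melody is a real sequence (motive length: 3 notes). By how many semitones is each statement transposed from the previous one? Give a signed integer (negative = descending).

The 3-note cells begin on C3, Bb2, Ab2 — each down a 2nd from the last.
Counting half-steps from C3 to Bb2: -2.

-2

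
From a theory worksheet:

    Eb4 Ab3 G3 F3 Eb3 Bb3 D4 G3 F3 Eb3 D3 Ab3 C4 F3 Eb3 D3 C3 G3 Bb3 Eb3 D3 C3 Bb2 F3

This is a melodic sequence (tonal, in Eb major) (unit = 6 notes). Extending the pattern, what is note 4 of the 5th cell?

The unit is 6 notes. Position-4 pitches of the 4 shown cells: F3, Eb3, D3, C3.
From C3, down a 2nd gives Bb2.

Bb2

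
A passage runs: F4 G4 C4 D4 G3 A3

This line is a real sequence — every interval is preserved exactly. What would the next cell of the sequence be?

With a 2-note motive the entries are F4, C4, G3, each down a 4th from the previous.
Statement 4 starts on D3 and keeps the same exact contour: D3 E3.

D3 E3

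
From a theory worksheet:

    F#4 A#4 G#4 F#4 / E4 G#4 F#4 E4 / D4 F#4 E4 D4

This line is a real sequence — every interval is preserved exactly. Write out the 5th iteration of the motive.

The 4-note cells begin on F#4, E4, D4 — each down a 2nd from the last.
Extending down a 2nd: C4 → Bb3.
From Bb3 the exact shape gives Bb3 D4 C4 Bb3.

Bb3 D4 C4 Bb3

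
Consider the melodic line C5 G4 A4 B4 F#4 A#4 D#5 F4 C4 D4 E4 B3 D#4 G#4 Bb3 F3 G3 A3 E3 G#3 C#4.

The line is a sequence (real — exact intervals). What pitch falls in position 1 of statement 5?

The unit is 7 notes. Position-1 pitches of the 3 shown cells: C5, F4, Bb3.
Each moves down a 5th. Continuing: Eb3 → Ab2.

Ab2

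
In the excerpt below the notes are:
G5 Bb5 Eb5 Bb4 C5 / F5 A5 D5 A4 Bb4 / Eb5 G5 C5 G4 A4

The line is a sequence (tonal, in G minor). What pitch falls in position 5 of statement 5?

With 5-note cells, note 5 of each statement runs C5, Bb4, A4.
Carrying that down a 2nd forward: G4 → F4.

F4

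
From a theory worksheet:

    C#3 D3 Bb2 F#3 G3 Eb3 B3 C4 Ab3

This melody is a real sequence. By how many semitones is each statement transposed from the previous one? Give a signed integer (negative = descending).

Unit = 3 notes; the statements start on C#3, F#3, B3, moving up a 4th each time.
C#3 to F#3 spans +5 semitones.

5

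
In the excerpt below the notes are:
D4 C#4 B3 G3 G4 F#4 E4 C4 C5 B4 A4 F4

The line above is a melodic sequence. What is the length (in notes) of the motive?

12 notes total. Splitting into 3 groups of 4:
D4 C#4 B3 G3 | G4 F#4 E4 C4 | C5 B4 A4 F4
Each cell is the previous one up a 4th — so the unit is 4 notes.

4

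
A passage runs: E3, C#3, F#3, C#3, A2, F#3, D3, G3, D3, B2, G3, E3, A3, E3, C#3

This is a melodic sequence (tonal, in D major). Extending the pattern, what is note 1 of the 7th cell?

With 5-note cells, note 1 of each statement runs E3, F#3, G3.
Extending up a 2nd: A3 → B3 → C#4 → D4.

D4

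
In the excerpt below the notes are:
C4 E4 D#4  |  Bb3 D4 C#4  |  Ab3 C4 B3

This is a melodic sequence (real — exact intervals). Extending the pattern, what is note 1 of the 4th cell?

The unit is 3 notes. Position-1 pitches of the 3 shown cells: C4, Bb3, Ab3.
From Ab3, down a 2nd gives Gb3.

Gb3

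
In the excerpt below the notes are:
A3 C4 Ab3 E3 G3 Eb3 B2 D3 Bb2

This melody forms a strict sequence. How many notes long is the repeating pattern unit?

3

There are 9 notes; a 3-note unit gives 3 cells:
A3 C4 Ab3 | E3 G3 Eb3 | B2 D3 Bb2
Each cell is the previous one down a 4th — so the unit is 3 notes.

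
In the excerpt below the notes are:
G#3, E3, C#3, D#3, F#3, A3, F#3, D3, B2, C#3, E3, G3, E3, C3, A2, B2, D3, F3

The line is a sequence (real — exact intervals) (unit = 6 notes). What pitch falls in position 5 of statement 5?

The unit is 6 notes. Position-5 pitches of the 3 shown cells: F#3, E3, D3.
Carrying that down a 2nd forward: C3 → Bb2.

Bb2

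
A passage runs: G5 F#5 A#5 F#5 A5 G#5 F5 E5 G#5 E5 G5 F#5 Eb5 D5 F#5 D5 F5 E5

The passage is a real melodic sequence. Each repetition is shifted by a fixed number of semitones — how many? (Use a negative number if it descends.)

-2

Taking 6-note groups, the heads are G5, F5, Eb5: the pattern moves down a 2nd.
G5 to F5 spans -2 semitones.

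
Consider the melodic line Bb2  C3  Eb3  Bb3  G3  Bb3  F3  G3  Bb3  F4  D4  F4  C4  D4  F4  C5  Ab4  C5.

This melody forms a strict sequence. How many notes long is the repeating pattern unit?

6

There are 18 notes; a 6-note unit gives 3 cells:
Bb2 C3 Eb3 Bb3 G3 Bb3 | F3 G3 Bb3 F4 D4 F4 | C4 D4 F4 C5 Ab4 C5
That's a consistent up a 5th shift per cell, and no other grouping gives one.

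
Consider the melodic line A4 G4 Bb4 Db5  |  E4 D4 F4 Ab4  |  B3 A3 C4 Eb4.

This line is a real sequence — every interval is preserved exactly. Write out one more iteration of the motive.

F#3 E3 G3 Bb3

Unit = 4 notes; the statements start on A4, E4, B3, moving down a 4th each time.
Statement 4 starts on F#3 and keeps the same exact contour: F#3 E3 G3 Bb3.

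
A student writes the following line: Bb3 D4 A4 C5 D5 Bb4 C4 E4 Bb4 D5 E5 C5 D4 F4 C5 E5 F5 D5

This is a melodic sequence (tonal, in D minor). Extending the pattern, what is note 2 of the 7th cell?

C5

The unit is 6 notes. Position-2 pitches of the 3 shown cells: D4, E4, F4.
Each moves up a 2nd. Continuing: G4 → A4 → Bb4 → C5.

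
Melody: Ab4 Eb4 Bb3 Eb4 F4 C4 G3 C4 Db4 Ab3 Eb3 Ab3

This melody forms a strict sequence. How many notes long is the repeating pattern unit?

Try groups of 4 (3 cells in 12 notes):
Ab4 Eb4 Bb3 Eb4 | F4 C4 G3 C4 | Db4 Ab3 Eb3 Ab3
Every group is a transposition down a 3rd of the one before; no shorter unit works.

4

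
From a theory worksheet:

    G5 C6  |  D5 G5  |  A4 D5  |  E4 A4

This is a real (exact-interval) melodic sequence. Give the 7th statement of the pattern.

With a 2-note motive the entries are G5, D5, A4, E4, each down a 4th from the previous.
Extending down a 4th: B3 → F#3 → C#3.
So cell 7 is C#3 F#3.

C#3 F#3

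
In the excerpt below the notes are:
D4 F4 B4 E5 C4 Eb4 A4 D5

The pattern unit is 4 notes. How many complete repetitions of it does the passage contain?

8 notes in groups of 4 gives 8/4 = 2 statements.
Starts: D4, C4 — each down a 2nd.

2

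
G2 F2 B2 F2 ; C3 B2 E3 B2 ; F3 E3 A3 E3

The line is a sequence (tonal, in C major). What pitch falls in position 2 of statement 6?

G4

Grouping in 4s, the 2nd note of each cell is F2, B2, E3.
Each moves up a 4th. Continuing: A3 → D4 → G4.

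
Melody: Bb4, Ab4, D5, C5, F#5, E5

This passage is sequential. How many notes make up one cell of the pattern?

2

There are 6 notes; a 2-note unit gives 3 cells:
Bb4 Ab4 | D5 C5 | F#5 E5
That's a consistent up a 3rd shift per cell, and no other grouping gives one.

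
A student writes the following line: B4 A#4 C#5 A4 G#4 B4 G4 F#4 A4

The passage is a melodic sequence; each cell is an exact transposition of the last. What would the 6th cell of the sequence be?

Db4 C4 Eb4

Taking 3-note groups, the heads are B4, A4, G4: the pattern moves down a 2nd.
Extending down a 2nd: F4 → Eb4 → Db4.
So cell 6 is Db4 C4 Eb4.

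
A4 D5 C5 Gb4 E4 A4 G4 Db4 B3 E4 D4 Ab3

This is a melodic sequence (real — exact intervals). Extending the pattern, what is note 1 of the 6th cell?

G#2

Grouping in 4s, the 1st note of each cell is A4, E4, B3.
Each moves down a 4th. Continuing: F#3 → C#3 → G#2.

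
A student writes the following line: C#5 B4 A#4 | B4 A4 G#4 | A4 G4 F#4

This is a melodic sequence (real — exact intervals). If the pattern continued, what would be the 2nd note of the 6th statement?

With 3-note cells, note 2 of each statement runs B4, A4, G4.
Carrying that down a 2nd forward: F4 → Eb4 → Db4.

Db4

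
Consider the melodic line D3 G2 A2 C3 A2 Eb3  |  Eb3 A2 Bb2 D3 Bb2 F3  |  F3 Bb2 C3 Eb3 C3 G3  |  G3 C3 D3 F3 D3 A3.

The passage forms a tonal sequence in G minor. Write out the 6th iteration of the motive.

Taking 6-note groups, the heads are D3, Eb3, F3, G3: the pattern moves up a 2nd.
Extending up a 2nd: A3 → Bb3.
Statement 6 starts on Bb3 and keeps the same diatonic contour: Bb3 Eb3 F3 A3 F3 C4.

Bb3 Eb3 F3 A3 F3 C4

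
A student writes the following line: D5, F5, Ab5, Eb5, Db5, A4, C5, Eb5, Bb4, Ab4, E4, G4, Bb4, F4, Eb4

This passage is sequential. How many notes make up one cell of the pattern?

5

There are 15 notes; a 5-note unit gives 3 cells:
D5 F5 Ab5 Eb5 Db5 | A4 C5 Eb5 Bb4 Ab4 | E4 G4 Bb4 F4 Eb4
Every group is a transposition down a 4th of the one before; no shorter unit works.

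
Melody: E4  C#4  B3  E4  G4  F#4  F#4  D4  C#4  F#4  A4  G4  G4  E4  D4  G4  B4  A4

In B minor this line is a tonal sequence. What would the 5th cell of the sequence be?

The 6-note cells begin on E4, F#4, G4 — each up a 2nd from the last.
Continuing the starts: A4 → B4.
From B4 the diatonic shape gives B4 G4 F#4 B4 D5 C#5.

B4 G4 F#4 B4 D5 C#5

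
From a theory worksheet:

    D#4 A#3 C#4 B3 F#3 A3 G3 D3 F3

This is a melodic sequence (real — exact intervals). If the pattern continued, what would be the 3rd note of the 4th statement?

Db3

With 3-note cells, note 3 of each statement runs C#4, A3, F3.
One more down a 3rd gives Db3.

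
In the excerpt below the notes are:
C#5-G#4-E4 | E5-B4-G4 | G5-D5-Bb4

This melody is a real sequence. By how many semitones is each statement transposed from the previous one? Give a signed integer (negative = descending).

Unit = 3 notes; the statements start on C#5, E5, G5, moving up a 3rd each time.
Counting half-steps from C#5 to E5: 3.

3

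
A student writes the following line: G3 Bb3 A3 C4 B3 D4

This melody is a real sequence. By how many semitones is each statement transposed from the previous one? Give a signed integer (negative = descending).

Taking 2-note groups, the heads are G3, A3, B3: the pattern moves up a 2nd.
G3→A3 is 57 − 55 = 2 semitones.

2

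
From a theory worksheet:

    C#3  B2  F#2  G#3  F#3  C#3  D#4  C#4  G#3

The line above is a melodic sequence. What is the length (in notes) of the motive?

3

There are 9 notes; a 3-note unit gives 3 cells:
C#3 B2 F#2 | G#3 F#3 C#3 | D#4 C#4 G#3
Each cell is the previous one up a 5th — so the unit is 3 notes.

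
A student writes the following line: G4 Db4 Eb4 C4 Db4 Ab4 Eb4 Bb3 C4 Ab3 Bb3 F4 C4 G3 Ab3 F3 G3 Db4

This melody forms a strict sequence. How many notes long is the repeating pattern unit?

There are 18 notes; a 6-note unit gives 3 cells:
G4 Db4 Eb4 C4 Db4 Ab4 | Eb4 Bb3 C4 Ab3 Bb3 F4 | C4 G3 Ab3 F3 G3 Db4
Each cell is the previous one down a 3rd — so the unit is 6 notes.

6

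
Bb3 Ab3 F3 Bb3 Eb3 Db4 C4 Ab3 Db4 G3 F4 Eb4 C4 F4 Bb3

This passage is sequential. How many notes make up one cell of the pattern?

5

15 notes total. Splitting into 3 groups of 5:
Bb3 Ab3 F3 Bb3 Eb3 | Db4 C4 Ab3 Db4 G3 | F4 Eb4 C4 F4 Bb3
Each cell is the previous one up a 3rd — so the unit is 5 notes.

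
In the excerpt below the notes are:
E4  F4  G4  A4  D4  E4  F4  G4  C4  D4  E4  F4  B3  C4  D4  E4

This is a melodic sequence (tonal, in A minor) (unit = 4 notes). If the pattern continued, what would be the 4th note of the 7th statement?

B3

Grouping in 4s, the 4th note of each cell is A4, G4, F4, E4.
Extending down a 2nd: D4 → C4 → B3.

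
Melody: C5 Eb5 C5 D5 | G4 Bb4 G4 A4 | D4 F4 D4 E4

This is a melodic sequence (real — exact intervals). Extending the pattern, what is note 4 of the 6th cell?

C#3

Grouping in 4s, the 4th note of each cell is D5, A4, E4.
Each moves down a 4th. Continuing: B3 → F#3 → C#3.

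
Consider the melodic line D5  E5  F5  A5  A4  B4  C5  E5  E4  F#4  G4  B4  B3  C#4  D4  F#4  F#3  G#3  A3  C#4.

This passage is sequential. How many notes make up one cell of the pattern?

4

There are 20 notes; a 4-note unit gives 5 cells:
D5 E5 F5 A5 | A4 B4 C5 E5 | E4 F#4 G4 B4 | B3 C#4 D4 F#4 | F#3 G#3 A3 C#4
Every group is a transposition down a 4th of the one before; no shorter unit works.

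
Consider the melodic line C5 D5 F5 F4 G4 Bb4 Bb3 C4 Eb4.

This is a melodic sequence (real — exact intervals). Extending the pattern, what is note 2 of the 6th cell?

Eb2

The unit is 3 notes. Position-2 pitches of the 3 shown cells: D5, G4, C4.
Each moves down a 5th. Continuing: F3 → Bb2 → Eb2.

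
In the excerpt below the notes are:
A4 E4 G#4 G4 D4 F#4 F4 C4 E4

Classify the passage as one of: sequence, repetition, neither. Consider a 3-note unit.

sequence

Each 3-note cell is the previous one transposed down a 2nd.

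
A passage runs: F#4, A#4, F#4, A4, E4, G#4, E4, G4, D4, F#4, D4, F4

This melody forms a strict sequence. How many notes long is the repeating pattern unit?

4

Try groups of 4 (3 cells in 12 notes):
F#4 A#4 F#4 A4 | E4 G#4 E4 G4 | D4 F#4 D4 F4
Each cell is the previous one down a 2nd — so the unit is 4 notes.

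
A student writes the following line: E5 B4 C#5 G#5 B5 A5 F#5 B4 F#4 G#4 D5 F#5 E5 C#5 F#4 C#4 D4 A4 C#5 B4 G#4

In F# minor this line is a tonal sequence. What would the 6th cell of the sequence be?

Unit = 7 notes; the statements start on E5, B4, F#4, moving down a 4th each time.
Continuing the starts: C#4 → G#3 → D3.
From D3 the diatonic shape gives D3 A2 B2 F#3 A3 G#3 E3.

D3 A2 B2 F#3 A3 G#3 E3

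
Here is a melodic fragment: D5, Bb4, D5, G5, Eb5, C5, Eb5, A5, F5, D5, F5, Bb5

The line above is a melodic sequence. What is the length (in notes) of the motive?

There are 12 notes; a 4-note unit gives 3 cells:
D5 Bb4 D5 G5 | Eb5 C5 Eb5 A5 | F5 D5 F5 Bb5
That's a consistent up a 2nd shift per cell, and no other grouping gives one.

4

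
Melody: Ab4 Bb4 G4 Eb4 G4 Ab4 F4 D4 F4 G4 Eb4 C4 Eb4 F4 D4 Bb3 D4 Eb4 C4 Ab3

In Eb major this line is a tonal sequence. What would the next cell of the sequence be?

The 4-note cells begin on Ab4, G4, F4, Eb4, D4 — each down a 2nd from the last.
Statement 6 starts on C4 and keeps the same diatonic contour: C4 D4 Bb3 G3.

C4 D4 Bb3 G3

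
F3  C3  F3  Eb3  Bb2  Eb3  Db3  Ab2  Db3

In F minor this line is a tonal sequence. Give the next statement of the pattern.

C3 G2 C3

With a 3-note motive the entries are F3, Eb3, Db3, each down a 2nd from the previous.
So cell 4 is C3 G2 C3.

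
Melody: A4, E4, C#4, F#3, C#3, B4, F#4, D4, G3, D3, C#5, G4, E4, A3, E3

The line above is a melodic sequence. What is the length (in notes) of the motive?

Try groups of 5 (3 cells in 15 notes):
A4 E4 C#4 F#3 C#3 | B4 F#4 D4 G3 D3 | C#5 G4 E4 A3 E3
Every group is a transposition up a 2nd of the one before; no shorter unit works.

5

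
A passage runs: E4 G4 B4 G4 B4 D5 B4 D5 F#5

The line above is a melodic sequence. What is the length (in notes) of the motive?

9 notes total. Splitting into 3 groups of 3:
E4 G4 B4 | G4 B4 D5 | B4 D5 F#5
That's a consistent up a 3rd shift per cell, and no other grouping gives one.

3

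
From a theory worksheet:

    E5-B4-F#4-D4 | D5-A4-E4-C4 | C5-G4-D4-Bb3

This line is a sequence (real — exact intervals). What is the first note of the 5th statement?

Ab4

Unit = 4 notes; the statements start on E5, D5, C5, moving down a 2nd each time.
Extending the heads down a 2nd: Bb4 → Ab4.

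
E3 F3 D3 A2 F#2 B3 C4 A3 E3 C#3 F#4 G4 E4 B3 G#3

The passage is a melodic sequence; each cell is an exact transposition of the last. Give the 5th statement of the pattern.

With a 5-note motive the entries are E3, B3, F#4, each up a 5th from the previous.
Carrying on: C#5 → G#5.
From G#5 the exact shape gives G#5 A5 F#5 C#5 A#4.

G#5 A5 F#5 C#5 A#4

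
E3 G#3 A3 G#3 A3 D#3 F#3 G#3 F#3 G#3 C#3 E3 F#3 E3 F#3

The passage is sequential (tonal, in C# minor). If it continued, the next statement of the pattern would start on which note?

With a 5-note motive the entries are E3, D#3, C#3, each down a 2nd from the previous.
The next head, down a 2nd from C#3, is B2.

B2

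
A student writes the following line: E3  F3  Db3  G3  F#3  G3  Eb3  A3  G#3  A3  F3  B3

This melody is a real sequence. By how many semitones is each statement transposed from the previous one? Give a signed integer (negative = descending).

With a 4-note motive the entries are E3, F#3, G#3, each up a 2nd from the previous.
Counting half-steps from E3 to F#3: 2.

2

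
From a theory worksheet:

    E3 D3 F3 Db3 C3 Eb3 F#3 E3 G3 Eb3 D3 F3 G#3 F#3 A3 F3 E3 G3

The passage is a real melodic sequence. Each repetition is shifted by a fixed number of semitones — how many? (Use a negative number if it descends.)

With a 6-note motive the entries are E3, F#3, G#3, each up a 2nd from the previous.
Counting half-steps from E3 to F#3: 2.

2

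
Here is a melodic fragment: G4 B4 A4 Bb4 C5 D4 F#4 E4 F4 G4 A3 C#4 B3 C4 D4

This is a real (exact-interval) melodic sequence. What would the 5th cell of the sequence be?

B2 D#3 C#3 D3 E3

Unit = 5 notes; the statements start on G4, D4, A3, moving down a 4th each time.
Continuing the starts: E3 → B2.
From B2 the exact shape gives B2 D#3 C#3 D3 E3.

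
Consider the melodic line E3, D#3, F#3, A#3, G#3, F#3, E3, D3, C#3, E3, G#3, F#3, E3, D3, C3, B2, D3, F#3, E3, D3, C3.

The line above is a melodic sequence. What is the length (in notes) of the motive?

There are 21 notes; a 7-note unit gives 3 cells:
E3 D#3 F#3 A#3 G#3 F#3 E3 | D3 C#3 E3 G#3 F#3 E3 D3 | C3 B2 D3 F#3 E3 D3 C3
Every group is a transposition down a 2nd of the one before; no shorter unit works.

7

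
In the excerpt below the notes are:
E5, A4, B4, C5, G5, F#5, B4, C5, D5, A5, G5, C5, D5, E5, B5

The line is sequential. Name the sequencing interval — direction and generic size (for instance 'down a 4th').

up a 2nd

Unit = 5 notes; the statements start on E5, F#5, G5, moving up a 2nd each time.
E5 to F#5 is up a 2nd.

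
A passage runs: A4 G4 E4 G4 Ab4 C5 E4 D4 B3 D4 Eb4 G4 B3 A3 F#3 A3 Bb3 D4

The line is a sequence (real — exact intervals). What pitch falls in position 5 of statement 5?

The unit is 6 notes. Position-5 pitches of the 3 shown cells: Ab4, Eb4, Bb3.
Carrying that down a 4th forward: F3 → C3.

C3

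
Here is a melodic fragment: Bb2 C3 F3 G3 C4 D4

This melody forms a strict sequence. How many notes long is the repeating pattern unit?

2

There are 6 notes; a 2-note unit gives 3 cells:
Bb2 C3 | F3 G3 | C4 D4
Every group is a transposition up a 5th of the one before; no shorter unit works.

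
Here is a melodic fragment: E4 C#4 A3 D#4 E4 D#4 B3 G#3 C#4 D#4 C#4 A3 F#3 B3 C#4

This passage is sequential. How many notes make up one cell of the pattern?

There are 15 notes; a 5-note unit gives 3 cells:
E4 C#4 A3 D#4 E4 | D#4 B3 G#3 C#4 D#4 | C#4 A3 F#3 B3 C#4
That's a consistent down a 2nd shift per cell, and no other grouping gives one.

5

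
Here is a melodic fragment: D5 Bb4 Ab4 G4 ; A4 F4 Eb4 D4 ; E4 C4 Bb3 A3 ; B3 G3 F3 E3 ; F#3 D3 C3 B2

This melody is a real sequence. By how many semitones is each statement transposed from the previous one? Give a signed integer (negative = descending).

Unit = 4 notes; the statements start on D5, A4, E4, B3, F#3, moving down a 4th each time.
D5 to A4 spans -5 semitones.

-5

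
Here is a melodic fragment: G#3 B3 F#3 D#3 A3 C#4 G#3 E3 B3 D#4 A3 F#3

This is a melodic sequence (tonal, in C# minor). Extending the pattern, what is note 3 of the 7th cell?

The unit is 4 notes. Position-3 pitches of the 3 shown cells: F#3, G#3, A3.
Extending up a 2nd: B3 → C#4 → D#4 → E4.

E4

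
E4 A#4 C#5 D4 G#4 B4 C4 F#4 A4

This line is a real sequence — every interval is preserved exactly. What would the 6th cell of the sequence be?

The 3-note cells begin on E4, D4, C4 — each down a 2nd from the last.
Extending down a 2nd: Bb3 → Ab3 → Gb3.
So cell 6 is Gb3 C4 Eb4.

Gb3 C4 Eb4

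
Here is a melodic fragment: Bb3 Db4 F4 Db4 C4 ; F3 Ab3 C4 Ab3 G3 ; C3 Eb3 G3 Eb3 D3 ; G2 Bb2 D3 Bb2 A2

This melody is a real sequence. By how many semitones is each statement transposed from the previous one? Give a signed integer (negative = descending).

The 5-note cells begin on Bb3, F3, C3, G2 — each down a 4th from the last.
Counting half-steps from Bb3 to F3: -5.

-5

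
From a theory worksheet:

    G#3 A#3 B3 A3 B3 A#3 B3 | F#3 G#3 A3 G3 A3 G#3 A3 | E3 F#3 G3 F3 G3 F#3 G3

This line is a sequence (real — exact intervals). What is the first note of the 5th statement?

C3

The 7-note cells begin on G#3, F#3, E3 — each down a 2nd from the last.
Continuing: D3 → C3. Statement 5 starts on C3.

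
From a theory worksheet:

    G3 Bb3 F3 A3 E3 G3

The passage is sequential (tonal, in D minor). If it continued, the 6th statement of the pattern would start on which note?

Bb2

The 2-note cells begin on G3, F3, E3 — each down a 2nd from the last.
Extending the heads down a 2nd: D3 → C3 → Bb2.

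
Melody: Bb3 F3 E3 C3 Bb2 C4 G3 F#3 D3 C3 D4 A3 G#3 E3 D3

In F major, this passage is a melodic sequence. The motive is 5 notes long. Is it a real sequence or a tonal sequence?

real

Each cell has the same semitone pattern (-5, -1, -4, -2) — intervals are preserved exactly.
And F#3 lies outside F major, so the sequence is real rather than tonal.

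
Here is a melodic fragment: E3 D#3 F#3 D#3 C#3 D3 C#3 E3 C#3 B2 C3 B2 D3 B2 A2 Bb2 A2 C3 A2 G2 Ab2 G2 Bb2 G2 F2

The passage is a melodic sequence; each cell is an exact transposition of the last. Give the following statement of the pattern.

Taking 5-note groups, the heads are E3, D3, C3, Bb2, Ab2: the pattern moves down a 2nd.
Statement 6 starts on Gb2 and keeps the same exact contour: Gb2 F2 Ab2 F2 Eb2.

Gb2 F2 Ab2 F2 Eb2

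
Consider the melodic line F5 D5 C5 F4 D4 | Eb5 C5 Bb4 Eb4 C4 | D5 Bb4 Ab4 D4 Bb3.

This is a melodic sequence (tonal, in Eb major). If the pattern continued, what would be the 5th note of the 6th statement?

The unit is 5 notes. Position-5 pitches of the 3 shown cells: D4, C4, Bb3.
Carrying that down a 2nd forward: Ab3 → G3 → F3.

F3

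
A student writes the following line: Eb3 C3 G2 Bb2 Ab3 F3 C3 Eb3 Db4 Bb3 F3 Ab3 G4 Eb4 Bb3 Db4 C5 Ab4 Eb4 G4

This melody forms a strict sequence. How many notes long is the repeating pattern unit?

4

There are 20 notes; a 4-note unit gives 5 cells:
Eb3 C3 G2 Bb2 | Ab3 F3 C3 Eb3 | Db4 Bb3 F3 Ab3 | G4 Eb4 Bb3 Db4 | C5 Ab4 Eb4 G4
Each cell is the previous one up a 4th — so the unit is 4 notes.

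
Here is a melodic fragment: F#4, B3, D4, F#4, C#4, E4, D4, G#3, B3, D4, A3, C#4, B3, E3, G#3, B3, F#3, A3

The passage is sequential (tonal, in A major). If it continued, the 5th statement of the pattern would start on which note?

E3

Taking 6-note groups, the heads are F#4, D4, B3: the pattern moves down a 3rd.
Extending the heads down a 3rd: G#3 → E3.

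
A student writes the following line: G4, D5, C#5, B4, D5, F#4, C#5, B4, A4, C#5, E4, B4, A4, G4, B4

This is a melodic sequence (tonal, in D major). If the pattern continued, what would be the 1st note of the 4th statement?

Grouping in 5s, the 1st note of each cell is G4, F#4, E4.
Each moves down a 2nd; the next is D4.

D4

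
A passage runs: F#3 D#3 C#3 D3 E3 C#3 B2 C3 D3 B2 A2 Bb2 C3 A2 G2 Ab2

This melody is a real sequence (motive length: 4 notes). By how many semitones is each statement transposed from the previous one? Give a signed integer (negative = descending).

-2

Unit = 4 notes; the statements start on F#3, E3, D3, C3, moving down a 2nd each time.
Counting half-steps from F#3 to E3: -2.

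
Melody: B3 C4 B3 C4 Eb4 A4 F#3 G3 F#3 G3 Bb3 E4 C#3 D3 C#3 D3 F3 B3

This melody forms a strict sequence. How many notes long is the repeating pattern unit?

There are 18 notes; a 6-note unit gives 3 cells:
B3 C4 B3 C4 Eb4 A4 | F#3 G3 F#3 G3 Bb3 E4 | C#3 D3 C#3 D3 F3 B3
Each cell is the previous one down a 4th — so the unit is 6 notes.

6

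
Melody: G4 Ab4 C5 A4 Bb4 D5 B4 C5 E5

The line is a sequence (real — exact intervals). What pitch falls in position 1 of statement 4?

With 3-note cells, note 1 of each statement runs G4, A4, B4.
Each moves up a 2nd; the next is C#5.

C#5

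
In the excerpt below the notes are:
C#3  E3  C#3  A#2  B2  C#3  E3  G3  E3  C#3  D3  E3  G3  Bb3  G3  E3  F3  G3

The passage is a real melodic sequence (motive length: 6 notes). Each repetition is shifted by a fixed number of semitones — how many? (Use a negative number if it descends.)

With a 6-note motive the entries are C#3, E3, G3, each up a 3rd from the previous.
Counting half-steps from C#3 to E3: 3.

3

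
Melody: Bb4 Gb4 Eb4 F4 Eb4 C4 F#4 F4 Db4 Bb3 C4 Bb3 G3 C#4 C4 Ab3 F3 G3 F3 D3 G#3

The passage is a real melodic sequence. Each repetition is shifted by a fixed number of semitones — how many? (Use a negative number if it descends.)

-5

Unit = 7 notes; the statements start on Bb4, F4, C4, moving down a 4th each time.
Counting half-steps from Bb4 to F4: -5.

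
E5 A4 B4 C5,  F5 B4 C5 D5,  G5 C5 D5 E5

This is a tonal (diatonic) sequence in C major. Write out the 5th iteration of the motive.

B5 E5 F5 G5

Taking 4-note groups, the heads are E5, F5, G5: the pattern moves up a 2nd.
Carrying on: A5 → B5.
From B5 the diatonic shape gives B5 E5 F5 G5.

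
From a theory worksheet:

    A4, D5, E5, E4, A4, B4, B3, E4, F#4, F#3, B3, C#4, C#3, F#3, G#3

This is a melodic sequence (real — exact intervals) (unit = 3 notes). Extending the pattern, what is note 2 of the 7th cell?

The unit is 3 notes. Position-2 pitches of the 5 shown cells: D5, A4, E4, B3, F#3.
Extending down a 4th: C#3 → G#2.

G#2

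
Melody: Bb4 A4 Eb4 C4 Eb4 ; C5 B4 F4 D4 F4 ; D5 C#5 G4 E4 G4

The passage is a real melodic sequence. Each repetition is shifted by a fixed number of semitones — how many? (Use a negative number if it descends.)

2

Unit = 5 notes; the statements start on Bb4, C5, D5, moving up a 2nd each time.
Bb4→C5 is 72 − 70 = 2 semitones.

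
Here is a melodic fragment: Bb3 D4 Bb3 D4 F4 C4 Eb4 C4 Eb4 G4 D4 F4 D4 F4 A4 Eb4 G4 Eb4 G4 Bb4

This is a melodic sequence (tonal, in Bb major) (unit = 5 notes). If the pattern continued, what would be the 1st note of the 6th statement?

With 5-note cells, note 1 of each statement runs Bb3, C4, D4, Eb4.
Extending up a 2nd: F4 → G4.

G4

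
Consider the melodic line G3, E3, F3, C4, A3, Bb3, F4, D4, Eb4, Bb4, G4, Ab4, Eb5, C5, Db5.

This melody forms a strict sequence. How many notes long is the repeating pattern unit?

3

There are 15 notes; a 3-note unit gives 5 cells:
G3 E3 F3 | C4 A3 Bb3 | F4 D4 Eb4 | Bb4 G4 Ab4 | Eb5 C5 Db5
That's a consistent up a 4th shift per cell, and no other grouping gives one.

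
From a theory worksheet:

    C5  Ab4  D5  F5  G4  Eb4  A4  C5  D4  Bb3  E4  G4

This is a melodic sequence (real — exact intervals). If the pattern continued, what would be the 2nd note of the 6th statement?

The unit is 4 notes. Position-2 pitches of the 3 shown cells: Ab4, Eb4, Bb3.
Extending down a 4th: F3 → C3 → G2.

G2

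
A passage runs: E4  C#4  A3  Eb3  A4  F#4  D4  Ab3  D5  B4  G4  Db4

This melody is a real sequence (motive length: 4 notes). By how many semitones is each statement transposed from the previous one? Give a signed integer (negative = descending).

Taking 4-note groups, the heads are E4, A4, D5: the pattern moves up a 4th.
E4→A4 is 69 − 64 = 5 semitones.

5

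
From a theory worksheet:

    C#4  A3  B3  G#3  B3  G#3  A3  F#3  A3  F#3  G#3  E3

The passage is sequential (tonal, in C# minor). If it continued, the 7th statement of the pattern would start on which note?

D#3

With a 4-note motive the entries are C#4, B3, A3, each down a 2nd from the previous.
Continuing: G#3 → F#3 → E3 → D#3. Statement 7 starts on D#3.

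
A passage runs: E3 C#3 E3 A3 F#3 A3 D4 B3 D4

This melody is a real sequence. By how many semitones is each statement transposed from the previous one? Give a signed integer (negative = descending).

5

With a 3-note motive the entries are E3, A3, D4, each up a 4th from the previous.
E3 to A3 spans +5 semitones.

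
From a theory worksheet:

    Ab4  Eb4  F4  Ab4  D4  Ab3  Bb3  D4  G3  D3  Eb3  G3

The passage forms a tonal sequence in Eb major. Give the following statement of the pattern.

Unit = 4 notes; the statements start on Ab4, D4, G3, moving down a 5th each time.
From C3 the diatonic shape gives C3 G2 Ab2 C3.

C3 G2 Ab2 C3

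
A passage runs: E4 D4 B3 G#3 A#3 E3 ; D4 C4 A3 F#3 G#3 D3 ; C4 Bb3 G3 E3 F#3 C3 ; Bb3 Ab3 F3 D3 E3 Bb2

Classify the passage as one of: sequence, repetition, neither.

sequence

Each 6-note cell is the previous one transposed down a 2nd.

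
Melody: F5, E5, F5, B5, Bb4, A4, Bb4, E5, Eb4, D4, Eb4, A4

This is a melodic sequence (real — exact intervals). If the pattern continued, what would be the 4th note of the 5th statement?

Grouping in 4s, the 4th note of each cell is B5, E5, A4.
Each moves down a 5th. Continuing: D4 → G3.

G3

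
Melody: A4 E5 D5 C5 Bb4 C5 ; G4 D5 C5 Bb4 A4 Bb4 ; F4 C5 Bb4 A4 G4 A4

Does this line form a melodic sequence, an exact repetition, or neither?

sequence

Each 6-note cell is the previous one transposed down a 2nd.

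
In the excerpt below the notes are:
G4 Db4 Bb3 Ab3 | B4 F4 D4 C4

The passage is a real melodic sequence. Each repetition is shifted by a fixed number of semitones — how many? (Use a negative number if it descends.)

4

With a 4-note motive the entries are G4, B4, each up a 3rd from the previous.
G4 to B4 spans +4 semitones.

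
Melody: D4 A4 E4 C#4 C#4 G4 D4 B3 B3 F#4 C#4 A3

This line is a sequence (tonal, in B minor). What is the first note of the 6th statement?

F#3

Taking 4-note groups, the heads are D4, C#4, B3: the pattern moves down a 2nd.
Continuing: A3 → G3 → F#3. Statement 6 starts on F#3.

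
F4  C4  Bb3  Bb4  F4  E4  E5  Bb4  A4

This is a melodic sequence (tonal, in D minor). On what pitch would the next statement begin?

Unit = 3 notes; the statements start on F4, Bb4, E5, moving up a 4th each time.
The next head, up a 4th from E5, is A5.

A5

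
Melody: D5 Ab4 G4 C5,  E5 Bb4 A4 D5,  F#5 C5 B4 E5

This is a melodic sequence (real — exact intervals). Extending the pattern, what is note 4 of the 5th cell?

With 4-note cells, note 4 of each statement runs C5, D5, E5.
Carrying that up a 2nd forward: F#5 → G#5.

G#5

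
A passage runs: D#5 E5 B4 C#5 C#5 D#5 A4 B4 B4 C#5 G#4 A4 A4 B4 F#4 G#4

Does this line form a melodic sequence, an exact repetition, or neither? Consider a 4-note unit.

Each 4-note cell is the previous one transposed down a 2nd.

sequence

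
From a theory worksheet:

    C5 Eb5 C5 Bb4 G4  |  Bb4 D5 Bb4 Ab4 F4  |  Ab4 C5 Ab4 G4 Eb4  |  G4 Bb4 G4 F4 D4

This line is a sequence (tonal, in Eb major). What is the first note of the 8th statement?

C4

With a 5-note motive the entries are C5, Bb4, Ab4, G4, each down a 2nd from the previous.
Extending the heads down a 2nd: F4 → Eb4 → D4 → C4.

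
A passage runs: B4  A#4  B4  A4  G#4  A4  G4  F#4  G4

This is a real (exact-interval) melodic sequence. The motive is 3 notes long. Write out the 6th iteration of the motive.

The 3-note cells begin on B4, A4, G4 — each down a 2nd from the last.
Carrying on: F4 → Eb4 → Db4.
Statement 6 starts on Db4 and keeps the same exact contour: Db4 C4 Db4.

Db4 C4 Db4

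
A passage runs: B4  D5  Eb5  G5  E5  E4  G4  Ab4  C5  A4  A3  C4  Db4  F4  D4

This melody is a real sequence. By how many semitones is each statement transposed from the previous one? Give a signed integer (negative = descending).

With a 5-note motive the entries are B4, E4, A3, each down a 5th from the previous.
B4 to E4 spans -7 semitones.

-7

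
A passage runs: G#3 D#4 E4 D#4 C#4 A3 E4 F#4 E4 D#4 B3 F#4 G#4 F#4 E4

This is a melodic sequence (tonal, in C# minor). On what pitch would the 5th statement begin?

D#4

Unit = 5 notes; the statements start on G#3, A3, B3, moving up a 2nd each time.
Continuing: C#4 → D#4. Statement 5 starts on D#4.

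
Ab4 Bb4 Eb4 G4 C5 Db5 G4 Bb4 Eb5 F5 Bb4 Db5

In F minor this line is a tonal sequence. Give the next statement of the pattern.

G5 Ab5 Db5 F5

Taking 4-note groups, the heads are Ab4, C5, Eb5: the pattern moves up a 3rd.
Statement 4 starts on G5 and keeps the same diatonic contour: G5 Ab5 Db5 F5.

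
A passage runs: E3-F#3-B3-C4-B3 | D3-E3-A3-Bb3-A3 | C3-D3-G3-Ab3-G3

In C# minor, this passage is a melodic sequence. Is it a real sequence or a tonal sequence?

real

Each cell has the same semitone pattern (2, 5, 1, -1) — intervals are preserved exactly.
And C4 lies outside C# minor, so the sequence is real rather than tonal.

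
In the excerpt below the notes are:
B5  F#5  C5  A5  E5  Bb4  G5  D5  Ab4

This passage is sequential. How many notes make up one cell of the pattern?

9 notes total. Splitting into 3 groups of 3:
B5 F#5 C5 | A5 E5 Bb4 | G5 D5 Ab4
Every group is a transposition down a 2nd of the one before; no shorter unit works.

3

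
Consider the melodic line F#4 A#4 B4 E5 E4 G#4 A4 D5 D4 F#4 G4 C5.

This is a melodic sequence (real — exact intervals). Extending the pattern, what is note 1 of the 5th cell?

Bb3

The unit is 4 notes. Position-1 pitches of the 3 shown cells: F#4, E4, D4.
Carrying that down a 2nd forward: C4 → Bb3.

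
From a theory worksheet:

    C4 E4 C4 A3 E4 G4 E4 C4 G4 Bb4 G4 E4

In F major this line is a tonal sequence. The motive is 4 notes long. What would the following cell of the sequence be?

Bb4 D5 Bb4 G4

Taking 4-note groups, the heads are C4, E4, G4: the pattern moves up a 3rd.
From Bb4 the diatonic shape gives Bb4 D5 Bb4 G4.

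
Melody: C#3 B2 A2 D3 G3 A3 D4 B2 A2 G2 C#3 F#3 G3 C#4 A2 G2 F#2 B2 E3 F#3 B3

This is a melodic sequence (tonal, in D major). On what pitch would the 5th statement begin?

F#2

With a 7-note motive the entries are C#3, B2, A2, each down a 2nd from the previous.
Continuing: G2 → F#2. Statement 5 starts on F#2.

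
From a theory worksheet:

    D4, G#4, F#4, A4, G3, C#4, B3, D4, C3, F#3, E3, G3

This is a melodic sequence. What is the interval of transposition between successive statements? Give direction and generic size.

down a 5th

Unit = 4 notes; the statements start on D4, G3, C3, moving down a 5th each time.
D4 to G3 is down a 5th.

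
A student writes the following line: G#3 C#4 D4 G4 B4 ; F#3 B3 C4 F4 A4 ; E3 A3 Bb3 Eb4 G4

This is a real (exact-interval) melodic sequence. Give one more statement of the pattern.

D3 G3 Ab3 Db4 F4

Taking 5-note groups, the heads are G#3, F#3, E3: the pattern moves down a 2nd.
So cell 4 is D3 G3 Ab3 Db4 F4.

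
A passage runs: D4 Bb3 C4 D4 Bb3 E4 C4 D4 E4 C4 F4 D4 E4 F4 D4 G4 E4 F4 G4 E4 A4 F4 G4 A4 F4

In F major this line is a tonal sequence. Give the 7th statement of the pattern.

The 5-note cells begin on D4, E4, F4, G4, A4 — each up a 2nd from the last.
Extending up a 2nd: Bb4 → C5.
So cell 7 is C5 A4 Bb4 C5 A4.

C5 A4 Bb4 C5 A4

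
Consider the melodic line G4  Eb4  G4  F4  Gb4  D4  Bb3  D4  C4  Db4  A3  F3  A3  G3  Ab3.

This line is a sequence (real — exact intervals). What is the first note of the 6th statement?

F#2

Unit = 5 notes; the statements start on G4, D4, A3, moving down a 4th each time.
Extending the heads down a 4th: E3 → B2 → F#2.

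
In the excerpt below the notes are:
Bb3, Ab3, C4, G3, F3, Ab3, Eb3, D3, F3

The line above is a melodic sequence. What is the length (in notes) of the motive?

Try groups of 3 (3 cells in 9 notes):
Bb3 Ab3 C4 | G3 F3 Ab3 | Eb3 D3 F3
Each cell is the previous one down a 3rd — so the unit is 3 notes.

3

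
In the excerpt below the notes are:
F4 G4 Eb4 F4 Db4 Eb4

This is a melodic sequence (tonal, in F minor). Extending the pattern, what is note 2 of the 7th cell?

The unit is 2 notes. Position-2 pitches of the 3 shown cells: G4, F4, Eb4.
Each moves down a 2nd. Continuing: Db4 → C4 → Bb3 → Ab3.

Ab3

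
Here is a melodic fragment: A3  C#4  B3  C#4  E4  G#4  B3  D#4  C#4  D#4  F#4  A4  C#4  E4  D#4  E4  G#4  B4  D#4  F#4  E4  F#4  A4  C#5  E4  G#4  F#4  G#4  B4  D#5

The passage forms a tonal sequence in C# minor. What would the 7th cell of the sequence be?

The 6-note cells begin on A3, B3, C#4, D#4, E4 — each up a 2nd from the last.
Carrying on: F#4 → G#4.
From G#4 the diatonic shape gives G#4 B4 A4 B4 D#5 F#5.

G#4 B4 A4 B4 D#5 F#5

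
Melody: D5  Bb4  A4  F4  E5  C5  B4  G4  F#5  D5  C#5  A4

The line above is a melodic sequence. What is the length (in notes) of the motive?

There are 12 notes; a 4-note unit gives 3 cells:
D5 Bb4 A4 F4 | E5 C5 B4 G4 | F#5 D5 C#5 A4
That's a consistent up a 2nd shift per cell, and no other grouping gives one.

4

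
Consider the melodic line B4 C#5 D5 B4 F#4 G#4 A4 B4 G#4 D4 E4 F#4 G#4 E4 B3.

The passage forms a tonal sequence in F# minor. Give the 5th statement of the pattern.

A3 B3 C#4 A3 E3

Taking 5-note groups, the heads are B4, G#4, E4: the pattern moves down a 3rd.
Continuing the starts: C#4 → A3.
Statement 5 starts on A3 and keeps the same diatonic contour: A3 B3 C#4 A3 E3.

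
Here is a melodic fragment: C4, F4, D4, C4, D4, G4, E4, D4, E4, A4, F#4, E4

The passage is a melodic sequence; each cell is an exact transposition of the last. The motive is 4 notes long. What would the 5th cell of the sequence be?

G#4 C#5 A#4 G#4

The 4-note cells begin on C4, D4, E4 — each up a 2nd from the last.
Extending up a 2nd: F#4 → G#4.
From G#4 the exact shape gives G#4 C#5 A#4 G#4.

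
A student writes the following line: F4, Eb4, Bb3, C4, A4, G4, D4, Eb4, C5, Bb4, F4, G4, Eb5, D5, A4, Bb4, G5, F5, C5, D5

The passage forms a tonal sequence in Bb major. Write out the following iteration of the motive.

The 4-note cells begin on F4, A4, C5, Eb5, G5 — each up a 3rd from the last.
From Bb5 the diatonic shape gives Bb5 A5 Eb5 F5.

Bb5 A5 Eb5 F5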